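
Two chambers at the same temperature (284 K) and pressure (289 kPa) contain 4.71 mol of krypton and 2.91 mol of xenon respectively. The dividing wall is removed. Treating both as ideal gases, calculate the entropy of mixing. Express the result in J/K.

Mole fractions: x_A = 4.71/7.62 = 0.618, x_B = 0.382.
ΔS_mix = −R(n_A ln x_A + n_B ln x_B) = −8.314 × (4.71 ln 0.618 + 2.91 ln 0.382) = 42.1 J/K.

ΔS_mix = 42.1 J/K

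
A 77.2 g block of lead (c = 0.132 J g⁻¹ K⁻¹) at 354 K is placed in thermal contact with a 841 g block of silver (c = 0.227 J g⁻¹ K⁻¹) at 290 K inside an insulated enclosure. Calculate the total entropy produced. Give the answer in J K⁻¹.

Energy balance: T_f = (m₁c₁T₁ + m₂c₂T₂)/(m₁c₁ + m₂c₂) = 293.24 K.
ΔS₁ = m₁c₁ ln(T_f/T₁) = 10.1904 × ln(293.24/354) = -1.919 J/K.
ΔS₂ = m₂c₂ ln(T_f/T₂) = 190.907 × ln(293.24/290) = 2.123 J/K.
ΔS_total = -1.919 + 2.123 = 0.204 J/K.

ΔS_total = 0.204 J/K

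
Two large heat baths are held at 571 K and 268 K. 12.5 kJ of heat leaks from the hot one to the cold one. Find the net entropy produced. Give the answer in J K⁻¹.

ΔS_hot = −Q/T_H = −12500/571 = -21.89 J/K and ΔS_cold = +Q/T_C = 12500/268 = 46.64 J/K.
ΔS_total = -21.89 + 46.64 = 24.8 J/K, positive as the second law requires.

ΔS_total = 24.8 J/K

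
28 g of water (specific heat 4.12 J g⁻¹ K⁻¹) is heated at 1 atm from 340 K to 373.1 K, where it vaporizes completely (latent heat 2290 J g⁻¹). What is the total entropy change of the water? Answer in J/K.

Warming step: ΔS₁ = m c ln(T_tr/T_i) = 28 × 4.12 × ln(373.1/340) = 10.72 J/K.
Phase change: ΔS₂ = +mL/T_tr = 28 × 2290 / 373.1 = 171.9 J/K.
ΔS_total = (10.72) + (171.9) = 183 J/K.

ΔS = 183 J/K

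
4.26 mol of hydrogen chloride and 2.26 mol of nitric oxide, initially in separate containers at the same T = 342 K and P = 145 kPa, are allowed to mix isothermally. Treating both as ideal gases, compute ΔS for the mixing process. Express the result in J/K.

Mole fractions: x_A = 4.26/6.52 = 0.653, x_B = 0.347.
ΔS_mix = −R(n_A ln x_A + n_B ln x_B) = −8.314 × (4.26 ln 0.653 + 2.26 ln 0.347) = 35 J/K.

ΔS_mix = 35 J/K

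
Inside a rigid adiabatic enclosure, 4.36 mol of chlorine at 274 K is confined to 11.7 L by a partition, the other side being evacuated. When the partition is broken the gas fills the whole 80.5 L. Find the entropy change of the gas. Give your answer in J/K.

ΔS_gas = 69.9 J/K

No heat is exchanged and no work is done, so the ideal-gas temperature stays constant.
Entropy is a state function; using a reversible isothermal path, ΔS_gas = nR ln(V₂/V₁) = 4.36 × 8.314 × ln(80.5/11.7) = 69.9 J/K.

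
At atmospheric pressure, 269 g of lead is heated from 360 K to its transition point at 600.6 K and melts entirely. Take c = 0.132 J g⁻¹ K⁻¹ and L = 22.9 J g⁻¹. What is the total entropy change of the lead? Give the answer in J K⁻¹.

Warming step: ΔS₁ = m c ln(T_tr/T_i) = 269 × 0.132 × ln(600.6/360) = 18.17 J/K.
Phase change: ΔS₂ = +mL/T_tr = 269 × 22.9 / 600.6 = 10.26 J/K.
ΔS_total = (18.17) + (10.26) = 28.4 J/K.

ΔS = 28.4 J/K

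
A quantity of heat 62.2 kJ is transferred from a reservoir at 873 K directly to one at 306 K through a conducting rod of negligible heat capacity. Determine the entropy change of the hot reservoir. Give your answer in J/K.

The hot reservoir loses heat Q, so ΔS_hot = −Q/T_H = −62200/873 = -71.2 J/K.

ΔS_hot = -71.2 J/K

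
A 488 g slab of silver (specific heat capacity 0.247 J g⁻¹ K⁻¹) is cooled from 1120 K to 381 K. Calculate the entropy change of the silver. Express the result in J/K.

ΔS = ∫dQ_rev/T = m c ln(T₂/T₁) = 488 × 0.247 × ln(381/1120) = -130 J/K.

ΔS = -130 J/K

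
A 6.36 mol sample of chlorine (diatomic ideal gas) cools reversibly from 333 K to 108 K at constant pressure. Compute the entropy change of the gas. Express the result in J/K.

At constant pressure, ΔS = nC_p ln(T₂/T₁) with C_p = 7R/2 = 29.1 J mol⁻¹ K⁻¹.
ΔS = 6.36 × 29.1 × ln(108/333) = -208 J/K.

ΔS = -208 J/K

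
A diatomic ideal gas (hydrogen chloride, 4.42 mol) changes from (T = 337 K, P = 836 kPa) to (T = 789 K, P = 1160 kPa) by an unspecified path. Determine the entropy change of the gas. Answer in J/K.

ΔS = nC_p ln(T₂/T₁) − nR ln(P₂/P₁), with C_p = 7R/2 = 29.1 J mol⁻¹ K⁻¹ for a diatomic ideal gas.
ΔS = 4.42 × [29.1 × ln(789/337) − 8.314 × ln(1160/836)] = 97.4 J/K.

ΔS = 97.4 J/K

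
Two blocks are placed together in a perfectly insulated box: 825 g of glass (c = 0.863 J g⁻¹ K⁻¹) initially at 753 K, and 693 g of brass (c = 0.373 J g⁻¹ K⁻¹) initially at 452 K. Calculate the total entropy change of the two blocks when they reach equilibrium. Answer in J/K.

ΔS_total = 22.7 J/K

Energy balance: T_f = (m₁c₁T₁ + m₂c₂T₂)/(m₁c₁ + m₂c₂) = 672.83 K.
ΔS₁ = m₁c₁ ln(T_f/T₁) = 711.975 × ln(672.83/753) = -80.152 J/K.
ΔS₂ = m₂c₂ ln(T_f/T₂) = 258.489 × ln(672.83/452) = 102.83 J/K.
ΔS_total = -80.152 + 102.83 = 22.7 J/K.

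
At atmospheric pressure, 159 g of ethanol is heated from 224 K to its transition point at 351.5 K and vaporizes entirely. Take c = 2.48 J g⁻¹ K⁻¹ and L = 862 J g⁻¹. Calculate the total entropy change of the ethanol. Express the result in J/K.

Warming step: ΔS₁ = m c ln(T_tr/T_i) = 159 × 2.48 × ln(351.5/224) = 177.7 J/K.
Phase change: ΔS₂ = +mL/T_tr = 159 × 862 / 351.5 = 389.9 J/K.
ΔS_total = (177.7) + (389.9) = 568 J/K.

ΔS = 568 J/K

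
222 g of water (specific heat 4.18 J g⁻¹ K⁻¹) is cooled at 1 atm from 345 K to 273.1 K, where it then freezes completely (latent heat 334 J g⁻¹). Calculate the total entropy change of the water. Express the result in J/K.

ΔS = -488 J/K

Cooling step: ΔS₁ = m c ln(T_tr/T_i) = 222 × 4.18 × ln(273.1/345) = -216.9 J/K.
Phase change: ΔS₂ = −mL/T_tr = −222 × 334 / 273.1 = -271.5 J/K.
ΔS_total = (-216.9) + (-271.5) = -488 J/K.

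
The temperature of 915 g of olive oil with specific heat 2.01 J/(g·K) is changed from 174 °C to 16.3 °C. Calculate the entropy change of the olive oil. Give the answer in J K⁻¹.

ΔS = -800 J/K

In kelvin: T₁ = 447.15 K, T₂ = 289.45 K. ΔS = ∫dQ_rev/T = m c ln(T₂/T₁) = 915 × 2.01 × ln(289.45/447.15) = -800 J/K.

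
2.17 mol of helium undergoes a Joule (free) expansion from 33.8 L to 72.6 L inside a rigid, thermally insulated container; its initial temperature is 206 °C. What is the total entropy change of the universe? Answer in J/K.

No heat is exchanged and no work is done, so the ideal-gas temperature stays constant.
Entropy is a state function; using a reversible isothermal path, ΔS_gas = nR ln(V₂/V₁) = 2.17 × 8.314 × ln(72.6/33.8) = 13.8 J/K.
The insulated surroundings exchange no heat, so ΔS_surr = 0 and ΔS_universe = ΔS_gas.

ΔS_universe = 13.8 J/K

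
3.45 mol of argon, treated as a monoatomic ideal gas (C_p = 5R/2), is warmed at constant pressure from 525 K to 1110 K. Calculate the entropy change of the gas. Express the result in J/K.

At constant pressure, ΔS = nC_p ln(T₂/T₁) with C_p = 5R/2 = 20.79 J mol⁻¹ K⁻¹.
ΔS = 3.45 × 20.79 × ln(1110/525) = 53.7 J/K.

ΔS = 53.7 J/K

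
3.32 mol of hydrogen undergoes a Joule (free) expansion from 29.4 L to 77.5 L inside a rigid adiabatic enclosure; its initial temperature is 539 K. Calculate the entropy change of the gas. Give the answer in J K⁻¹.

ΔS_gas = 26.8 J/K

For an ideal gas in free expansion Q = 0 and W = 0, so T is unchanged.
Entropy is a state function; using a reversible isothermal path, ΔS_gas = nR ln(V₂/V₁) = 3.32 × 8.314 × ln(77.5/29.4) = 26.8 J/K.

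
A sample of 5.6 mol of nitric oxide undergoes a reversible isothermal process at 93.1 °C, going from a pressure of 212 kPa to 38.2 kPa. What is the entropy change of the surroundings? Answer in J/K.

ΔS_surr = -79.8 J/K

For an isothermal ideal gas ΔS_gas = nR ln(P₁/P₂) = 5.6 × 8.314 × ln(212/38.2) = 79.8 J/K.
The process is reversible, so ΔS_surr = −ΔS_gas = -79.8 J/K and ΔS_universe = 0.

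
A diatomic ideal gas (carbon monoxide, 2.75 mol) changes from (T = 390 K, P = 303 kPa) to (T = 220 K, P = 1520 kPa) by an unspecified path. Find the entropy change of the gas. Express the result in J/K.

ΔS = -82.7 J/K

ΔS = nC_p ln(T₂/T₁) − nR ln(P₂/P₁), with C_p = 7R/2 = 29.1 J mol⁻¹ K⁻¹ for a diatomic ideal gas.
ΔS = 2.75 × [29.1 × ln(220/390) − 8.314 × ln(1520/303)] = -82.7 J/K.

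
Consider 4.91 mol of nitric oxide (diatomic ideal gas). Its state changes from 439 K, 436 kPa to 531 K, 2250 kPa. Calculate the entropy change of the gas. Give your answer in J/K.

ΔS = -39.8 J/K

ΔS = nC_p ln(T₂/T₁) − nR ln(P₂/P₁), with C_p = 7R/2 = 29.1 J mol⁻¹ K⁻¹ for a diatomic ideal gas.
ΔS = 4.91 × [29.1 × ln(531/439) − 8.314 × ln(2250/436)] = -39.8 J/K.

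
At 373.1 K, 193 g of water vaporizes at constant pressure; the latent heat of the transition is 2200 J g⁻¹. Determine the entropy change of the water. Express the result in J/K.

Heat absorbed by the substance: Q = mL = 193 × 2200 = 424600 J.
At constant T, ΔS = Q_rev/T = 424600 / 373.1 = 1140 J/K.

ΔS = 1140 J/K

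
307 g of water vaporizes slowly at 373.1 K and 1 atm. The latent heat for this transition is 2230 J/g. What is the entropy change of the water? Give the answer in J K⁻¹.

Heat absorbed by the substance: Q = mL = 307 × 2230 = 684610 J.
At constant T, ΔS = Q_rev/T = 684610 / 373.1 = 1830 J/K.

ΔS = 1830 J/K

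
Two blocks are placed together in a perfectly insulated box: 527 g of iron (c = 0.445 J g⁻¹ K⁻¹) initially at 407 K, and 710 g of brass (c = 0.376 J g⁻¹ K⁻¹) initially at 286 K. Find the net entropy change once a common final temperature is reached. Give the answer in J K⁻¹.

Energy balance: T_f = (m₁c₁T₁ + m₂c₂T₂)/(m₁c₁ + m₂c₂) = 342.59 K.
ΔS₁ = m₁c₁ ln(T_f/T₁) = 234.515 × ln(342.59/407) = -40.4 J/K.
ΔS₂ = m₂c₂ ln(T_f/T₂) = 266.96 × ln(342.59/286) = 48.19 J/K.
ΔS_total = -40.4 + 48.19 = 7.79 J/K.

ΔS_total = 7.79 J/K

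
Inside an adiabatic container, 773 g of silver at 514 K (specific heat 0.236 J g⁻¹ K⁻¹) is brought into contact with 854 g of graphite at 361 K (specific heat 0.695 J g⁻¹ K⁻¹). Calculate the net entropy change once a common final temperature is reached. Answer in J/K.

Energy balance: T_f = (m₁c₁T₁ + m₂c₂T₂)/(m₁c₁ + m₂c₂) = 396.97 K.
ΔS₁ = m₁c₁ ln(T_f/T₁) = 182.428 × ln(396.97/514) = -47.132 J/K.
ΔS₂ = m₂c₂ ln(T_f/T₂) = 593.53 × ln(396.97/361) = 56.376 J/K.
ΔS_total = -47.132 + 56.376 = 9.24 J/K.

ΔS_total = 9.24 J/K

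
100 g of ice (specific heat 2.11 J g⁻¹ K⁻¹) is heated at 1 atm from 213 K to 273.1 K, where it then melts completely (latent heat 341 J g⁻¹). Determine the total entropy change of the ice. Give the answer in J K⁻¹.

Warming step: ΔS₁ = m c ln(T_tr/T_i) = 100 × 2.11 × ln(273.1/213) = 52.44 J/K.
Phase change: ΔS₂ = +mL/T_tr = 100 × 341 / 273.1 = 124.9 J/K.
ΔS_total = (52.44) + (124.9) = 177 J/K.

ΔS = 177 J/K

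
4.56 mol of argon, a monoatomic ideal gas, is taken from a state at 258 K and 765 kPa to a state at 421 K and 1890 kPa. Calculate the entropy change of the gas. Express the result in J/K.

ΔS = nC_p ln(T₂/T₁) − nR ln(P₂/P₁), with C_p = 5R/2 = 20.79 J mol⁻¹ K⁻¹ for a monoatomic ideal gas.
ΔS = 4.56 × [20.79 × ln(421/258) − 8.314 × ln(1890/765)] = 12.1 J/K.

ΔS = 12.1 J/K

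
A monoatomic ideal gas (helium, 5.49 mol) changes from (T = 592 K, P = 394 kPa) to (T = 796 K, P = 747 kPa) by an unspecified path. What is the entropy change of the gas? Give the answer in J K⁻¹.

ΔS = nC_p ln(T₂/T₁) − nR ln(P₂/P₁), with C_p = 5R/2 = 20.79 J mol⁻¹ K⁻¹ for a monoatomic ideal gas.
ΔS = 5.49 × [20.79 × ln(796/592) − 8.314 × ln(747/394)] = 4.59 J/K.

ΔS = 4.59 J/K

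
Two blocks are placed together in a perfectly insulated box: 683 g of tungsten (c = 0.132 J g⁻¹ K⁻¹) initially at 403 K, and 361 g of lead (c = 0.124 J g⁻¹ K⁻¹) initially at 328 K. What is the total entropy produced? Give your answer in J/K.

Energy balance: T_f = (m₁c₁T₁ + m₂c₂T₂)/(m₁c₁ + m₂c₂) = 378.12 K.
ΔS₁ = m₁c₁ ln(T_f/T₁) = 90.156 × ln(378.12/403) = -5.746 J/K.
ΔS₂ = m₂c₂ ln(T_f/T₂) = 44.764 × ln(378.12/328) = 6.365 J/K.
ΔS_total = -5.746 + 6.365 = 0.619 J/K.

ΔS_total = 0.619 J/K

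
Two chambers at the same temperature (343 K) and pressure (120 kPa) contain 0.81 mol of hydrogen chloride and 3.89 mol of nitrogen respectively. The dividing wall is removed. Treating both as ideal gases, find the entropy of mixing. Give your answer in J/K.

Mole fractions: x_A = 0.81/4.7 = 0.172, x_B = 0.828.
ΔS_mix = −R(n_A ln x_A + n_B ln x_B) = −8.314 × (0.81 ln 0.172 + 3.89 ln 0.828) = 18 J/K.

ΔS_mix = 18 J/K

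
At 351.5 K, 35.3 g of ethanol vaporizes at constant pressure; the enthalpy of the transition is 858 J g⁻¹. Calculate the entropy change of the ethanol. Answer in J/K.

ΔS = 86.2 J/K

Heat absorbed by the substance: Q = mL = 35.3 × 858 = 30287.4 J.
At constant T, ΔS = Q_rev/T = 30287.4 / 351.5 = 86.2 J/K.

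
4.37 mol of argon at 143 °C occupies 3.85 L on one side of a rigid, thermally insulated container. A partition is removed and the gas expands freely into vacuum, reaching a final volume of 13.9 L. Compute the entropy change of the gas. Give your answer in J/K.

ΔS_gas = 46.6 J/K

No heat is exchanged and no work is done, so the ideal-gas temperature stays constant.
Entropy is a state function; using a reversible isothermal path, ΔS_gas = nR ln(V₂/V₁) = 4.37 × 8.314 × ln(13.9/3.85) = 46.6 J/K.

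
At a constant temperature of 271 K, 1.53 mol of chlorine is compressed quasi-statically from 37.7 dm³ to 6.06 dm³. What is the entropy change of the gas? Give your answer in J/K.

For an isothermal ideal gas ΔS_gas = nR ln(V₂/V₁) = 1.53 × 8.314 × ln(6.06/37.7) = -23.3 J/K.

ΔS_gas = -23.3 J/K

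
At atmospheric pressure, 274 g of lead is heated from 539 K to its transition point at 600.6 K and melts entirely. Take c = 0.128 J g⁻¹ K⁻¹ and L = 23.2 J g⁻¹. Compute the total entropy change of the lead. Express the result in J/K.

ΔS = 14.4 J/K

Warming step: ΔS₁ = m c ln(T_tr/T_i) = 274 × 0.128 × ln(600.6/539) = 3.795 J/K.
Phase change: ΔS₂ = +mL/T_tr = 274 × 23.2 / 600.6 = 10.58 J/K.
ΔS_total = (3.795) + (10.58) = 14.4 J/K.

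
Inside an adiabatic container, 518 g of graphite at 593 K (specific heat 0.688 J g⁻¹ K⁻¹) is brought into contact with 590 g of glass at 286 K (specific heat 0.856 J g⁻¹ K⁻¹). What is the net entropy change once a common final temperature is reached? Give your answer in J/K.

Energy balance: T_f = (m₁c₁T₁ + m₂c₂T₂)/(m₁c₁ + m₂c₂) = 413.01 K.
ΔS₁ = m₁c₁ ln(T_f/T₁) = 356.384 × ln(413.01/593) = -128.9 J/K.
ΔS₂ = m₂c₂ ln(T_f/T₂) = 505.04 × ln(413.01/286) = 185.6 J/K.
ΔS_total = -128.9 + 185.6 = 56.7 J/K.

ΔS_total = 56.7 J/K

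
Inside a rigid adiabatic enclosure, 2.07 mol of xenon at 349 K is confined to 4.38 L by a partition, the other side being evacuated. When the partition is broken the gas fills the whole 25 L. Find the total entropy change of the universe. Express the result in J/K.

For an ideal gas in free expansion Q = 0 and W = 0, so T is unchanged.
Entropy is a state function; using a reversible isothermal path, ΔS_gas = nR ln(V₂/V₁) = 2.07 × 8.314 × ln(25/4.38) = 30 J/K.
The insulated surroundings exchange no heat, so ΔS_surr = 0 and ΔS_universe = ΔS_gas.

ΔS_universe = 30 J/K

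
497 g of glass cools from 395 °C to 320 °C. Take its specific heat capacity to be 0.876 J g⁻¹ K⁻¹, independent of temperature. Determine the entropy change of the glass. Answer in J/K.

ΔS = -51.8 J/K

In kelvin: T₁ = 668.15 K, T₂ = 593.15 K. ΔS = ∫dQ_rev/T = m c ln(T₂/T₁) = 497 × 0.876 × ln(593.15/668.15) = -51.8 J/K.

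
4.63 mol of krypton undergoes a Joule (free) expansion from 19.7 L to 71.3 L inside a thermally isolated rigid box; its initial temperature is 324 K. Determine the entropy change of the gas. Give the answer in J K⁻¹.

For an ideal gas in free expansion Q = 0 and W = 0, so T is unchanged.
Entropy is a state function; using a reversible isothermal path, ΔS_gas = nR ln(V₂/V₁) = 4.63 × 8.314 × ln(71.3/19.7) = 49.5 J/K.

ΔS_gas = 49.5 J/K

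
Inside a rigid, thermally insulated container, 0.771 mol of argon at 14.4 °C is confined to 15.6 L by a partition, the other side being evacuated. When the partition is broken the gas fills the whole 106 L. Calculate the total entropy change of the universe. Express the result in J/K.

ΔS_universe = 12.3 J/K

For an ideal gas in free expansion Q = 0 and W = 0, so T is unchanged.
Entropy is a state function; using a reversible isothermal path, ΔS_gas = nR ln(V₂/V₁) = 0.771 × 8.314 × ln(106/15.6) = 12.3 J/K.
The insulated surroundings exchange no heat, so ΔS_surr = 0 and ΔS_universe = ΔS_gas.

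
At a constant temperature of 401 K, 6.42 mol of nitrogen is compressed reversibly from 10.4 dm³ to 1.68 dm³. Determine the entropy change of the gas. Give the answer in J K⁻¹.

For an isothermal ideal gas ΔS_gas = nR ln(V₂/V₁) = 6.42 × 8.314 × ln(1.68/10.4) = -97.3 J/K.

ΔS_gas = -97.3 J/K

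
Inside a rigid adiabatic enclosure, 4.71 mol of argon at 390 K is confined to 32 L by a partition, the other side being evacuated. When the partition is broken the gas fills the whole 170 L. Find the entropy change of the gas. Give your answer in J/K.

ΔS_gas = 65.4 J/K

For an ideal gas in free expansion Q = 0 and W = 0, so T is unchanged.
Entropy is a state function; using a reversible isothermal path, ΔS_gas = nR ln(V₂/V₁) = 4.71 × 8.314 × ln(170/32) = 65.4 J/K.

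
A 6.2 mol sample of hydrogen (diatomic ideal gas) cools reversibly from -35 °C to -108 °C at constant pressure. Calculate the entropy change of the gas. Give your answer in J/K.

ΔS = -66 J/K

In kelvin: T₁ = 238.15 K, T₂ = 165.15 K. At constant pressure, ΔS = nC_p ln(T₂/T₁) with C_p = 7R/2 = 29.1 J mol⁻¹ K⁻¹.
ΔS = 6.2 × 29.1 × ln(165.15/238.15) = -66 J/K.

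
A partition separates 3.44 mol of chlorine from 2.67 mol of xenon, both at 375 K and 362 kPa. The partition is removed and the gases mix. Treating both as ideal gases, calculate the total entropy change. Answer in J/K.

ΔS_mix = 34.8 J/K

Mole fractions: x_A = 3.44/6.11 = 0.563, x_B = 0.437.
ΔS_mix = −R(n_A ln x_A + n_B ln x_B) = −8.314 × (3.44 ln 0.563 + 2.67 ln 0.437) = 34.8 J/K.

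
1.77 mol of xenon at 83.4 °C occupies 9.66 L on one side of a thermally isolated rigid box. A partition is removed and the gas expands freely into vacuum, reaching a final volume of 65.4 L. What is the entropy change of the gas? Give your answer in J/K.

ΔS_gas = 28.1 J/K

For an ideal gas in free expansion Q = 0 and W = 0, so T is unchanged.
Entropy is a state function; using a reversible isothermal path, ΔS_gas = nR ln(V₂/V₁) = 1.77 × 8.314 × ln(65.4/9.66) = 28.1 J/K.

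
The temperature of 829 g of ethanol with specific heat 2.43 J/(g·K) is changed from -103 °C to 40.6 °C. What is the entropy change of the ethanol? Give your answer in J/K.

ΔS = 1230 J/K

In kelvin: T₁ = 170.15 K, T₂ = 313.75 K. ΔS = ∫dQ_rev/T = m c ln(T₂/T₁) = 829 × 2.43 × ln(313.75/170.15) = 1230 J/K.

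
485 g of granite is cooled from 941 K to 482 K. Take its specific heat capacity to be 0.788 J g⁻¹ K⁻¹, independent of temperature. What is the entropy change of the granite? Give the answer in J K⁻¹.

ΔS = -256 J/K

ΔS = ∫dQ_rev/T = m c ln(T₂/T₁) = 485 × 0.788 × ln(482/941) = -256 J/K.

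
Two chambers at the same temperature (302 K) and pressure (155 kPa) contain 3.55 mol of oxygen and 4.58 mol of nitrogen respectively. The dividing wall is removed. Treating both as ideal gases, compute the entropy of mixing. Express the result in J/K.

Mole fractions: x_A = 3.55/8.13 = 0.437, x_B = 0.563.
ΔS_mix = −R(n_A ln x_A + n_B ln x_B) = −8.314 × (3.55 ln 0.437 + 4.58 ln 0.563) = 46.3 J/K.

ΔS_mix = 46.3 J/K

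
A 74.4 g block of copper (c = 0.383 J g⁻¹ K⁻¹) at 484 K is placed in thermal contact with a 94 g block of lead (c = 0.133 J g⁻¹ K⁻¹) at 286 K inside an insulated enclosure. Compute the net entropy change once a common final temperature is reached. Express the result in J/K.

Energy balance: T_f = (m₁c₁T₁ + m₂c₂T₂)/(m₁c₁ + m₂c₂) = 423.62 K.
ΔS₁ = m₁c₁ ln(T_f/T₁) = 28.4952 × ln(423.62/484) = -3.797 J/K.
ΔS₂ = m₂c₂ ln(T_f/T₂) = 12.502 × ln(423.62/286) = 4.911 J/K.
ΔS_total = -3.797 + 4.911 = 1.11 J/K.

ΔS_total = 1.11 J/K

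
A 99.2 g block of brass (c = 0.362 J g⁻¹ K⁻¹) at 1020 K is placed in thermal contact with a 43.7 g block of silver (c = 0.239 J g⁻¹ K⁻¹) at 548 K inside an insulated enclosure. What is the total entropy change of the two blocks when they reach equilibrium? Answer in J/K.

Energy balance: T_f = (m₁c₁T₁ + m₂c₂T₂)/(m₁c₁ + m₂c₂) = 913.65 K.
ΔS₁ = m₁c₁ ln(T_f/T₁) = 35.9104 × ln(913.65/1020) = -3.954 J/K.
ΔS₂ = m₂c₂ ln(T_f/T₂) = 10.4443 × ln(913.65/548) = 5.3389 J/K.
ΔS_total = -3.954 + 5.3389 = 1.38 J/K.

ΔS_total = 1.38 J/K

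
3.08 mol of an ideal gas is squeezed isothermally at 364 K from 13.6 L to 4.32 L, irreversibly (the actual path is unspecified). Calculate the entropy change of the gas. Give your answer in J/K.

Entropy is a state function, so ΔS_gas depends only on the end states.
For an isothermal ideal gas ΔS_gas = nR ln(V₂/V₁) = 3.08 × 8.314 × ln(4.32/13.6) = -29.4 J/K.

ΔS_gas = -29.4 J/K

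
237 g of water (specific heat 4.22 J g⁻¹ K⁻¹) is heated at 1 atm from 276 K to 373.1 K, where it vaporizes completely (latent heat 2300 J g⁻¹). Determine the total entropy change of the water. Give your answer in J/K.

Warming step: ΔS₁ = m c ln(T_tr/T_i) = 237 × 4.22 × ln(373.1/276) = 301.5 J/K.
Phase change: ΔS₂ = +mL/T_tr = 237 × 2300 / 373.1 = 1461 J/K.
ΔS_total = (301.5) + (1461) = 1760 J/K.

ΔS = 1760 J/K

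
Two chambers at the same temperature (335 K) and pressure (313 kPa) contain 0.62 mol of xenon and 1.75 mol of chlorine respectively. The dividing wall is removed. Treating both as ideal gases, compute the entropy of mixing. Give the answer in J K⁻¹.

Mole fractions: x_A = 0.62/2.37 = 0.262, x_B = 0.738.
ΔS_mix = −R(n_A ln x_A + n_B ln x_B) = −8.314 × (0.62 ln 0.262 + 1.75 ln 0.738) = 11.3 J/K.

ΔS_mix = 11.3 J/K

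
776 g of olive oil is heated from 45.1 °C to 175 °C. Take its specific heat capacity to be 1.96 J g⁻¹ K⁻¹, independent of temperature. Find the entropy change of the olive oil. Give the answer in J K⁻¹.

In kelvin: T₁ = 318.25 K, T₂ = 448.15 K. ΔS = ∫dQ_rev/T = m c ln(T₂/T₁) = 776 × 1.96 × ln(448.15/318.25) = 521 J/K.

ΔS = 521 J/K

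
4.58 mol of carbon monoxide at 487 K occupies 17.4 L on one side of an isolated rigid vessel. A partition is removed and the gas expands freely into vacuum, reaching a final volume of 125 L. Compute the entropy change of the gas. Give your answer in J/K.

For an ideal gas in free expansion Q = 0 and W = 0, so T is unchanged.
Entropy is a state function; using a reversible isothermal path, ΔS_gas = nR ln(V₂/V₁) = 4.58 × 8.314 × ln(125/17.4) = 75.1 J/K.

ΔS_gas = 75.1 J/K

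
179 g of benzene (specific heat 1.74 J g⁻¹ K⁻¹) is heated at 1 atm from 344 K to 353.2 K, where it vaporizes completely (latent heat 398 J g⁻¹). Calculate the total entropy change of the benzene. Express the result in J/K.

ΔS = 210 J/K

Warming step: ΔS₁ = m c ln(T_tr/T_i) = 179 × 1.74 × ln(353.2/344) = 8.22 J/K.
Phase change: ΔS₂ = +mL/T_tr = 179 × 398 / 353.2 = 201.7 J/K.
ΔS_total = (8.22) + (201.7) = 210 J/K.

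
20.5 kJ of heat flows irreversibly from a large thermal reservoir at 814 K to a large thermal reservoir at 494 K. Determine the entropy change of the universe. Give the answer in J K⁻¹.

ΔS_total = 16.3 J/K

ΔS_hot = −Q/T_H = −20500/814 = -25.18 J/K and ΔS_cold = +Q/T_C = 20500/494 = 41.5 J/K.
ΔS_total = -25.18 + 41.5 = 16.3 J/K, positive as the second law requires.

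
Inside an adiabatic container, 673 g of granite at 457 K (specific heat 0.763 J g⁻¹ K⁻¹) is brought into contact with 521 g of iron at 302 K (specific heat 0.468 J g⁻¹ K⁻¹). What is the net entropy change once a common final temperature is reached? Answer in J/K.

ΔS_total = 13.4 J/K

Energy balance: T_f = (m₁c₁T₁ + m₂c₂T₂)/(m₁c₁ + m₂c₂) = 407.1 K.
ΔS₁ = m₁c₁ ln(T_f/T₁) = 513.499 × ln(407.1/457) = -59.38 J/K.
ΔS₂ = m₂c₂ ln(T_f/T₂) = 243.828 × ln(407.1/302) = 72.81 J/K.
ΔS_total = -59.38 + 72.81 = 13.4 J/K.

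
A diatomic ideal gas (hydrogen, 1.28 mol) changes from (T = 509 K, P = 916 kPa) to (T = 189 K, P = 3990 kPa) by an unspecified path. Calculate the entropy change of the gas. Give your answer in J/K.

ΔS = nC_p ln(T₂/T₁) − nR ln(P₂/P₁), with C_p = 7R/2 = 29.1 J mol⁻¹ K⁻¹ for a diatomic ideal gas.
ΔS = 1.28 × [29.1 × ln(189/509) − 8.314 × ln(3990/916)] = -52.6 J/K.

ΔS = -52.6 J/K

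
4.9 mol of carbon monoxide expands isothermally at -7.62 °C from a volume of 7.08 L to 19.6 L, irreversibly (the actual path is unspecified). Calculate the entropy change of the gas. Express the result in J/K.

ΔS_gas = 41.5 J/K

Entropy is a state function, so ΔS_gas depends only on the end states.
For an isothermal ideal gas ΔS_gas = nR ln(V₂/V₁) = 4.9 × 8.314 × ln(19.6/7.08) = 41.5 J/K.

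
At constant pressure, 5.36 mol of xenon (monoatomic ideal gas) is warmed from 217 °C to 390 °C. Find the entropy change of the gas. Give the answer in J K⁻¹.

ΔS = 33.7 J/K

In kelvin: T₁ = 490.15 K, T₂ = 663.15 K. At constant pressure, ΔS = nC_p ln(T₂/T₁) with C_p = 5R/2 = 20.79 J mol⁻¹ K⁻¹.
ΔS = 5.36 × 20.79 × ln(663.15/490.15) = 33.7 J/K.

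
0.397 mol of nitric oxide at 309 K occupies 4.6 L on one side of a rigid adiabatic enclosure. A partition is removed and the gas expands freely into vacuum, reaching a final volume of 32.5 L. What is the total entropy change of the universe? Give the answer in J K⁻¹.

For an ideal gas in free expansion Q = 0 and W = 0, so T is unchanged.
Entropy is a state function; using a reversible isothermal path, ΔS_gas = nR ln(V₂/V₁) = 0.397 × 8.314 × ln(32.5/4.6) = 6.45 J/K.
The insulated surroundings exchange no heat, so ΔS_surr = 0 and ΔS_universe = ΔS_gas.

ΔS_universe = 6.45 J/K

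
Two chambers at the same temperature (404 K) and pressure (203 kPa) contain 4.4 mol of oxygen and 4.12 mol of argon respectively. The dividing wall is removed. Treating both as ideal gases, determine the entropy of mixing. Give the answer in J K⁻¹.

Mole fractions: x_A = 4.4/8.52 = 0.516, x_B = 0.484.
ΔS_mix = −R(n_A ln x_A + n_B ln x_B) = −8.314 × (4.4 ln 0.516 + 4.12 ln 0.484) = 49.1 J/K.

ΔS_mix = 49.1 J/K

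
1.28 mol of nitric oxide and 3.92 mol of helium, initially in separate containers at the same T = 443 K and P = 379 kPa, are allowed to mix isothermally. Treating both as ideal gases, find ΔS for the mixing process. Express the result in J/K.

ΔS_mix = 24.1 J/K

Mole fractions: x_A = 1.28/5.2 = 0.246, x_B = 0.754.
ΔS_mix = −R(n_A ln x_A + n_B ln x_B) = −8.314 × (1.28 ln 0.246 + 3.92 ln 0.754) = 24.1 J/K.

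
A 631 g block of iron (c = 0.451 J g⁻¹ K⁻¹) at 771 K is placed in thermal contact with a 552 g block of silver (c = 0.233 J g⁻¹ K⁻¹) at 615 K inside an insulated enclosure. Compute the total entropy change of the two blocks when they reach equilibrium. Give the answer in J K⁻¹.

ΔS_total = 2.2 J/K

Energy balance: T_f = (m₁c₁T₁ + m₂c₂T₂)/(m₁c₁ + m₂c₂) = 722.44 K.
ΔS₁ = m₁c₁ ln(T_f/T₁) = 284.581 × ln(722.44/771) = -18.51 J/K.
ΔS₂ = m₂c₂ ln(T_f/T₂) = 128.616 × ln(722.44/615) = 20.71 J/K.
ΔS_total = -18.51 + 20.71 = 2.2 J/K.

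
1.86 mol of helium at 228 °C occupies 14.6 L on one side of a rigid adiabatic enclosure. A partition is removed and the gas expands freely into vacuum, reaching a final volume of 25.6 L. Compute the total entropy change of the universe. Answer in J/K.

For an ideal gas in free expansion Q = 0 and W = 0, so T is unchanged.
Entropy is a state function; using a reversible isothermal path, ΔS_gas = nR ln(V₂/V₁) = 1.86 × 8.314 × ln(25.6/14.6) = 8.68 J/K.
The insulated surroundings exchange no heat, so ΔS_surr = 0 and ΔS_universe = ΔS_gas.

ΔS_universe = 8.68 J/K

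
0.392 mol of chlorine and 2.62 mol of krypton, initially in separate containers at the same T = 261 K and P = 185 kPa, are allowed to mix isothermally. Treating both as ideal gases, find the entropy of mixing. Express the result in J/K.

Mole fractions: x_A = 0.392/3.01 = 0.13, x_B = 0.87.
ΔS_mix = −R(n_A ln x_A + n_B ln x_B) = −8.314 × (0.392 ln 0.13 + 2.62 ln 0.87) = 9.68 J/K.

ΔS_mix = 9.68 J/K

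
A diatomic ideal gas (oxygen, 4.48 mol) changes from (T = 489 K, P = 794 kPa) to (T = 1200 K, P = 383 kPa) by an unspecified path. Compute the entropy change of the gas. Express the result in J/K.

ΔS = nC_p ln(T₂/T₁) − nR ln(P₂/P₁), with C_p = 7R/2 = 29.1 J mol⁻¹ K⁻¹ for a diatomic ideal gas.
ΔS = 4.48 × [29.1 × ln(1200/489) − 8.314 × ln(383/794)] = 144 J/K.

ΔS = 144 J/K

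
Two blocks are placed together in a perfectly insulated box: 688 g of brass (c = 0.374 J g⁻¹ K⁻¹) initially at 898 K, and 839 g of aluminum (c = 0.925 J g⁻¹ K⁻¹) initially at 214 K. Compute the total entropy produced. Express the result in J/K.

ΔS_total = 236 J/K

Energy balance: T_f = (m₁c₁T₁ + m₂c₂T₂)/(m₁c₁ + m₂c₂) = 384.32 K.
ΔS₁ = m₁c₁ ln(T_f/T₁) = 257.312 × ln(384.32/898) = -218.4 J/K.
ΔS₂ = m₂c₂ ln(T_f/T₂) = 776.075 × ln(384.32/214) = 454.4 J/K.
ΔS_total = -218.4 + 454.4 = 236 J/K.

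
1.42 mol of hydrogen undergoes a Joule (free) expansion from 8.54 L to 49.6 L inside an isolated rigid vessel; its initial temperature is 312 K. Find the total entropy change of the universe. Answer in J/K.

ΔS_universe = 20.8 J/K

No heat is exchanged and no work is done, so the ideal-gas temperature stays constant.
Entropy is a state function; using a reversible isothermal path, ΔS_gas = nR ln(V₂/V₁) = 1.42 × 8.314 × ln(49.6/8.54) = 20.8 J/K.
The insulated surroundings exchange no heat, so ΔS_surr = 0 and ΔS_universe = ΔS_gas.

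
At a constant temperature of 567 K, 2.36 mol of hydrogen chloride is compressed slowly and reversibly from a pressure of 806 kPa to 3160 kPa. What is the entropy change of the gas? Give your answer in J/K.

ΔS_gas = -26.8 J/K

For an isothermal ideal gas ΔS_gas = nR ln(P₁/P₂) = 2.36 × 8.314 × ln(806/3160) = -26.8 J/K.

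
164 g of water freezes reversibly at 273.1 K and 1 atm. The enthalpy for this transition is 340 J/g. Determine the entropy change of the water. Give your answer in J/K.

ΔS = -204 J/K

Heat released by the substance: Q = −mL = −164 × 340 = −55760 J.
At constant T, ΔS = Q_rev/T = −55760 / 273.1 = -204 J/K.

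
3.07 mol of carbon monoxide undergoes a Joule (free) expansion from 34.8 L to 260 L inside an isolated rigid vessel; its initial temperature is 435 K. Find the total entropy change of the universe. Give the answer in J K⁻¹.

ΔS_universe = 51.3 J/K

No heat is exchanged and no work is done, so the ideal-gas temperature stays constant.
Entropy is a state function; using a reversible isothermal path, ΔS_gas = nR ln(V₂/V₁) = 3.07 × 8.314 × ln(260/34.8) = 51.3 J/K.
The insulated surroundings exchange no heat, so ΔS_surr = 0 and ΔS_universe = ΔS_gas.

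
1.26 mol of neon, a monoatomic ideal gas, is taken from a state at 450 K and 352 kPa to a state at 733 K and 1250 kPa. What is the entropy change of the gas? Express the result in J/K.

ΔS = nC_p ln(T₂/T₁) − nR ln(P₂/P₁), with C_p = 5R/2 = 20.79 J mol⁻¹ K⁻¹ for a monoatomic ideal gas.
ΔS = 1.26 × [20.79 × ln(733/450) − 8.314 × ln(1250/352)] = -0.498 J/K.

ΔS = -0.498 J/K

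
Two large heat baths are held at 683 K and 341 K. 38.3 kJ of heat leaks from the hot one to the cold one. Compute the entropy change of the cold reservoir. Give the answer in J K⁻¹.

ΔS_cold = 112 J/K

The cold reservoir gains heat Q, so ΔS_cold = +Q/T_C = 38300/341 = 112 J/K.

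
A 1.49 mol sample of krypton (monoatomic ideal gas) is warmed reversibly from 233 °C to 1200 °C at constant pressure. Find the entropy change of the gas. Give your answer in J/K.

In kelvin: T₁ = 506.15 K, T₂ = 1473.15 K. At constant pressure, ΔS = nC_p ln(T₂/T₁) with C_p = 5R/2 = 20.79 J mol⁻¹ K⁻¹.
ΔS = 1.49 × 20.79 × ln(1473.15/506.15) = 33.1 J/K.

ΔS = 33.1 J/K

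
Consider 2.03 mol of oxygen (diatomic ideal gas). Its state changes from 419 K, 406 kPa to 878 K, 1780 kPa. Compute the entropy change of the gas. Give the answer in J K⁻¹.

ΔS = nC_p ln(T₂/T₁) − nR ln(P₂/P₁), with C_p = 7R/2 = 29.1 J mol⁻¹ K⁻¹ for a diatomic ideal gas.
ΔS = 2.03 × [29.1 × ln(878/419) − 8.314 × ln(1780/406)] = 18.8 J/K.

ΔS = 18.8 J/K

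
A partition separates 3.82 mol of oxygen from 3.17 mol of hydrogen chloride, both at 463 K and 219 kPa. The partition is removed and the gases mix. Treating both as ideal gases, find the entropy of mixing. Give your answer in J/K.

ΔS_mix = 40 J/K

Mole fractions: x_A = 3.82/6.99 = 0.546, x_B = 0.454.
ΔS_mix = −R(n_A ln x_A + n_B ln x_B) = −8.314 × (3.82 ln 0.546 + 3.17 ln 0.454) = 40 J/K.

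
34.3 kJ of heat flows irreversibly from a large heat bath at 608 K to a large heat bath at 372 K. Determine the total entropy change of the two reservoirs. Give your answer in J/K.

ΔS_hot = −Q/T_H = −34300/608 = -56.41 J/K and ΔS_cold = +Q/T_C = 34300/372 = 92.2 J/K.
ΔS_total = -56.41 + 92.2 = 35.8 J/K, positive as the second law requires.

ΔS_total = 35.8 J/K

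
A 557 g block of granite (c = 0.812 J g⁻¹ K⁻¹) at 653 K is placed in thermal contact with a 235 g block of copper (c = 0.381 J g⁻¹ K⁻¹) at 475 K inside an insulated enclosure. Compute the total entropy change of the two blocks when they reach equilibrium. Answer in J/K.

Energy balance: T_f = (m₁c₁T₁ + m₂c₂T₂)/(m₁c₁ + m₂c₂) = 623.59 K.
ΔS₁ = m₁c₁ ln(T_f/T₁) = 452.284 × ln(623.59/653) = -20.85 J/K.
ΔS₂ = m₂c₂ ln(T_f/T₂) = 89.535 × ln(623.59/475) = 24.37 J/K.
ΔS_total = -20.85 + 24.37 = 3.52 J/K.

ΔS_total = 3.52 J/K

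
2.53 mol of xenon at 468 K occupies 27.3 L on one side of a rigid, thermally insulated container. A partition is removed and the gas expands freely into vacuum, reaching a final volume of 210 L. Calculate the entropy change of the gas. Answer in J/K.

For an ideal gas in free expansion Q = 0 and W = 0, so T is unchanged.
Entropy is a state function; using a reversible isothermal path, ΔS_gas = nR ln(V₂/V₁) = 2.53 × 8.314 × ln(210/27.3) = 42.9 J/K.

ΔS_gas = 42.9 J/K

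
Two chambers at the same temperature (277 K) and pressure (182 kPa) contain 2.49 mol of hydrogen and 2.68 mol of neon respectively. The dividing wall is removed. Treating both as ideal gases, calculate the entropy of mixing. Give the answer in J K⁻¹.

Mole fractions: x_A = 2.49/5.17 = 0.482, x_B = 0.518.
ΔS_mix = −R(n_A ln x_A + n_B ln x_B) = −8.314 × (2.49 ln 0.482 + 2.68 ln 0.518) = 29.8 J/K.

ΔS_mix = 29.8 J/K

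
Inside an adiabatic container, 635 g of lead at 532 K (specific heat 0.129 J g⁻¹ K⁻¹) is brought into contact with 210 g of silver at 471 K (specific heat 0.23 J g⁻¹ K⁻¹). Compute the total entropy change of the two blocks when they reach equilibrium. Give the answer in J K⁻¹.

ΔS_total = 0.223 J/K

Energy balance: T_f = (m₁c₁T₁ + m₂c₂T₂)/(m₁c₁ + m₂c₂) = 509.37 K.
ΔS₁ = m₁c₁ ln(T_f/T₁) = 81.915 × ln(509.37/532) = -3.56 J/K.
ΔS₂ = m₂c₂ ln(T_f/T₂) = 48.3 × ln(509.37/471) = 3.783 J/K.
ΔS_total = -3.56 + 3.783 = 0.223 J/K.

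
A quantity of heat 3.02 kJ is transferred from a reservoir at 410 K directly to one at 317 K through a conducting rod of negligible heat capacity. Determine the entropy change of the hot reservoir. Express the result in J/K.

ΔS_hot = -7.37 J/K

The hot reservoir loses heat Q, so ΔS_hot = −Q/T_H = −3020/410 = -7.37 J/K.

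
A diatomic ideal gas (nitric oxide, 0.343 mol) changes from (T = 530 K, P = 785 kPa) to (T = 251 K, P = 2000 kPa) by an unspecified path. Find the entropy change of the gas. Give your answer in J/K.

ΔS = nC_p ln(T₂/T₁) − nR ln(P₂/P₁), with C_p = 7R/2 = 29.1 J mol⁻¹ K⁻¹ for a diatomic ideal gas.
ΔS = 0.343 × [29.1 × ln(251/530) − 8.314 × ln(2000/785)] = -10.1 J/K.

ΔS = -10.1 J/K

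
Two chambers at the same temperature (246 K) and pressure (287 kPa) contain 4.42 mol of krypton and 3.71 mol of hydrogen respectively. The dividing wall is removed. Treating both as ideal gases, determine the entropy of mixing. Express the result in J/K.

Mole fractions: x_A = 4.42/8.13 = 0.544, x_B = 0.456.
ΔS_mix = −R(n_A ln x_A + n_B ln x_B) = −8.314 × (4.42 ln 0.544 + 3.71 ln 0.456) = 46.6 J/K.

ΔS_mix = 46.6 J/K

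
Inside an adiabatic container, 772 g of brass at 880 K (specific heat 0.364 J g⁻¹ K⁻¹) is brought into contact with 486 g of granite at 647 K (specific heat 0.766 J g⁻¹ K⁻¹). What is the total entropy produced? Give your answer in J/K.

ΔS_total = 7.65 J/K

Energy balance: T_f = (m₁c₁T₁ + m₂c₂T₂)/(m₁c₁ + m₂c₂) = 747.22 K.
ΔS₁ = m₁c₁ ln(T_f/T₁) = 281.008 × ln(747.22/880) = -45.96 J/K.
ΔS₂ = m₂c₂ ln(T_f/T₂) = 372.276 × ln(747.22/647) = 53.61 J/K.
ΔS_total = -45.96 + 53.61 = 7.65 J/K.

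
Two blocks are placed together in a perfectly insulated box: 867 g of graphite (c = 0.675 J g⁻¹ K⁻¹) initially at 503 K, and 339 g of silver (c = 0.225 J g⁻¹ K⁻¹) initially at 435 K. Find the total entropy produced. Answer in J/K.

ΔS_total = 0.686 J/K

Energy balance: T_f = (m₁c₁T₁ + m₂c₂T₂)/(m₁c₁ + m₂c₂) = 495.16 K.
ΔS₁ = m₁c₁ ln(T_f/T₁) = 585.225 × ln(495.16/503) = -9.194 J/K.
ΔS₂ = m₂c₂ ln(T_f/T₂) = 76.275 × ln(495.16/435) = 9.88 J/K.
ΔS_total = -9.194 + 9.88 = 0.686 J/K.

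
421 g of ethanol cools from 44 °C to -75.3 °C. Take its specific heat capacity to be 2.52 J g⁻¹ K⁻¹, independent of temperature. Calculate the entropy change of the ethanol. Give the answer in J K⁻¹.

ΔS = -501 J/K

In kelvin: T₁ = 317.15 K, T₂ = 197.85 K. ΔS = ∫dQ_rev/T = m c ln(T₂/T₁) = 421 × 2.52 × ln(197.85/317.15) = -501 J/K.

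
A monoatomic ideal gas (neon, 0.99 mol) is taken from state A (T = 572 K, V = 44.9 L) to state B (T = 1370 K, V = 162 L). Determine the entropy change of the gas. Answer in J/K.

ΔS = 21.3 J/K

Entropy is a state function: ΔS = nC_V ln(T₂/T₁) + nR ln(V₂/V₁), with C_V = 3R/2 = 12.47 J mol⁻¹ K⁻¹ for a monoatomic ideal gas.
ΔS = 0.99 × [12.47 × ln(1370/572) + 8.314 × ln(162/44.9)] = 21.3 J/K.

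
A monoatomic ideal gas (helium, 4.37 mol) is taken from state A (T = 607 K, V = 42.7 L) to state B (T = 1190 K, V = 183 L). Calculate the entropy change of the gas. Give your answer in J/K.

ΔS = 89.6 J/K

Entropy is a state function: ΔS = nC_V ln(T₂/T₁) + nR ln(V₂/V₁), with C_V = 3R/2 = 12.47 J mol⁻¹ K⁻¹ for a monoatomic ideal gas.
ΔS = 4.37 × [12.47 × ln(1190/607) + 8.314 × ln(183/42.7)] = 89.6 J/K.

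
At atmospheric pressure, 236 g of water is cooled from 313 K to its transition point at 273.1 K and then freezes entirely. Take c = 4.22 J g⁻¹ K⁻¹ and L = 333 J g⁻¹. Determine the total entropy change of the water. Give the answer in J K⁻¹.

ΔS = -424 J/K

Cooling step: ΔS₁ = m c ln(T_tr/T_i) = 236 × 4.22 × ln(273.1/313) = -135.8 J/K.
Phase change: ΔS₂ = −mL/T_tr = −236 × 333 / 273.1 = -287.8 J/K.
ΔS_total = (-135.8) + (-287.8) = -424 J/K.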